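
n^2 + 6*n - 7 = (n - 1)*(n + 7)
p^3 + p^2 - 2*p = p*(p - 1)*(p + 2)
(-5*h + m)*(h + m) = -5*h^2 - 4*h*m + m^2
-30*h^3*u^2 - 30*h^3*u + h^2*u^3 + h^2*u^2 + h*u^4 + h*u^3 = u*(-5*h + u)*(6*h + u)*(h*u + h)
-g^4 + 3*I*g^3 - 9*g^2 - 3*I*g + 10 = (g - 5*I)*(g + 2*I)*(-I*g - I)*(-I*g + I)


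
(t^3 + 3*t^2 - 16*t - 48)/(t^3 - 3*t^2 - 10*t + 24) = (t + 4)/(t - 2)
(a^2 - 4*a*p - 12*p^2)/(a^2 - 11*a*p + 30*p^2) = (-a - 2*p)/(-a + 5*p)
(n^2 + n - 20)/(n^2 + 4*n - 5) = (n - 4)/(n - 1)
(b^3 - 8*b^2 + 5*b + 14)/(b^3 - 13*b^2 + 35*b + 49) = (b - 2)/(b - 7)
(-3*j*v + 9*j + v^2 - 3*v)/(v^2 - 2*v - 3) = (-3*j + v)/(v + 1)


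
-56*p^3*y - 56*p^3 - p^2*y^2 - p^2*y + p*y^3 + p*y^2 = (-8*p + y)*(7*p + y)*(p*y + p)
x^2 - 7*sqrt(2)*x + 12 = (x - 6*sqrt(2))*(x - sqrt(2))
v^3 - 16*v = v*(v - 4)*(v + 4)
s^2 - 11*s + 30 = (s - 6)*(s - 5)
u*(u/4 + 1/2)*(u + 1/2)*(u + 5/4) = u^4/4 + 15*u^3/16 + 33*u^2/32 + 5*u/16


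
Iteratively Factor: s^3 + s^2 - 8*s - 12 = (s - 3)*(s^2 + 4*s + 4) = (s - 3)*(s + 2)*(s + 2)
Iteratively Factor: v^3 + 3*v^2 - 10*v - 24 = (v - 3)*(v^2 + 6*v + 8) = (v - 3)*(v + 2)*(v + 4)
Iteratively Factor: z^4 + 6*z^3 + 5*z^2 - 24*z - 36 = (z - 2)*(z^3 + 8*z^2 + 21*z + 18) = (z - 2)*(z + 2)*(z^2 + 6*z + 9) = (z - 2)*(z + 2)*(z + 3)*(z + 3)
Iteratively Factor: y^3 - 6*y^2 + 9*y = (y - 3)*(y^2 - 3*y) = (y - 3)^2*(y)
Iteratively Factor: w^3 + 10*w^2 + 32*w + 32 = (w + 4)*(w^2 + 6*w + 8) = (w + 4)^2*(w + 2)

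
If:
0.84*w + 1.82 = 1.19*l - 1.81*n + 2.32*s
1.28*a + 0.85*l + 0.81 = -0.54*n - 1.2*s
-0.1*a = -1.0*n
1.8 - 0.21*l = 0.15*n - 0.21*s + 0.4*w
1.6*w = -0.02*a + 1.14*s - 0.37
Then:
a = -1.50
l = 11.68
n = -0.15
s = -7.28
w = -5.40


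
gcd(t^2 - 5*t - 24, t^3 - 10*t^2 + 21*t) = 1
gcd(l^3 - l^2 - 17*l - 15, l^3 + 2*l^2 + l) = l + 1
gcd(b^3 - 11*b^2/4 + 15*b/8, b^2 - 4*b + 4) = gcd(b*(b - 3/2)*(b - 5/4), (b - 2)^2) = 1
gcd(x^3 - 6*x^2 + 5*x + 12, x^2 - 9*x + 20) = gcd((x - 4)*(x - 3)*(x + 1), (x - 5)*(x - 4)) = x - 4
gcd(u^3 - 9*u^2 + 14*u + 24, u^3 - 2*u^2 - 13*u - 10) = u + 1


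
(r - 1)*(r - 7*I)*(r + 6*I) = r^3 - r^2 - I*r^2 + 42*r + I*r - 42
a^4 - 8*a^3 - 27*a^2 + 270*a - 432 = (a - 8)*(a - 3)^2*(a + 6)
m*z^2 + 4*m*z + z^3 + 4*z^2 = z*(m + z)*(z + 4)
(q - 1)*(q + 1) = q^2 - 1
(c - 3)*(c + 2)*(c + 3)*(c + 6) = c^4 + 8*c^3 + 3*c^2 - 72*c - 108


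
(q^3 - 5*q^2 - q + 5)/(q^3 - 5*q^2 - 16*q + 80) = (q^2 - 1)/(q^2 - 16)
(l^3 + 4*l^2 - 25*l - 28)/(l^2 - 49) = (l^2 - 3*l - 4)/(l - 7)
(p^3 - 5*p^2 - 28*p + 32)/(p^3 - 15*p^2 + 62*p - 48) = (p + 4)/(p - 6)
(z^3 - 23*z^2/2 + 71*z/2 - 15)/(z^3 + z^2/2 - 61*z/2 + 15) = (z - 6)/(z + 6)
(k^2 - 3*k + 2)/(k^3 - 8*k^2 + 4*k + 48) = (k^2 - 3*k + 2)/(k^3 - 8*k^2 + 4*k + 48)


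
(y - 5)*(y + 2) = y^2 - 3*y - 10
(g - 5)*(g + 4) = g^2 - g - 20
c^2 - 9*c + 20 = (c - 5)*(c - 4)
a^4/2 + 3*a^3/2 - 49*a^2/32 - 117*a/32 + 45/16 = (a/2 + 1)*(a - 5/4)*(a - 3/4)*(a + 3)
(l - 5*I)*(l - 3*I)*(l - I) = l^3 - 9*I*l^2 - 23*l + 15*I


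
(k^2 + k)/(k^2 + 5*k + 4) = k/(k + 4)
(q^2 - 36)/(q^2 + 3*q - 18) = (q - 6)/(q - 3)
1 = 1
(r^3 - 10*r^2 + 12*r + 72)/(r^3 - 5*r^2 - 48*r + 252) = (r + 2)/(r + 7)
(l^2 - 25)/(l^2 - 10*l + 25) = (l + 5)/(l - 5)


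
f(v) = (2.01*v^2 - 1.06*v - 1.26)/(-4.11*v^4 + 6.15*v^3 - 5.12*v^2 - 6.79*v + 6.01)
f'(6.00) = 0.01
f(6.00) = -0.02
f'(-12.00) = -0.00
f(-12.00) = -0.00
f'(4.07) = 0.02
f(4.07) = -0.03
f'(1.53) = -0.06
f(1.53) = -0.11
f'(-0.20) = -0.34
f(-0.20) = -0.14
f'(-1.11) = -1.42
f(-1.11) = -0.32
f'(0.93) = -1.78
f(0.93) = 0.18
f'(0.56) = -6.28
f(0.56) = -0.96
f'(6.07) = 0.01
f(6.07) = -0.01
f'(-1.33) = -0.34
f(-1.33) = -0.17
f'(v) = (4.02*v - 1.06)/(-4.11*v^4 + 6.15*v^3 - 5.12*v^2 - 6.79*v + 6.01) + (2.01*v^2 - 1.06*v - 1.26)*(16.44*v^3 - 18.45*v^2 + 10.24*v + 6.79)/(-4.11*v^4 + 6.15*v^3 - 5.12*v^2 - 6.79*v + 6.01)^2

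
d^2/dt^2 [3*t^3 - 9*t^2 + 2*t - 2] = 18*t - 18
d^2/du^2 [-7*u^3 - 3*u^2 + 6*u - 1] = -42*u - 6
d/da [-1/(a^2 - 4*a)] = 2*(a - 2)/(a^2*(a - 4)^2)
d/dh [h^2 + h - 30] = 2*h + 1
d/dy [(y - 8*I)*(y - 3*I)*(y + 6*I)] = 3*y^2 - 10*I*y + 42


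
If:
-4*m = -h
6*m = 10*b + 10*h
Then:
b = -17*m/5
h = 4*m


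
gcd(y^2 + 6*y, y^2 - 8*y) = y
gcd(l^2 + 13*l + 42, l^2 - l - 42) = l + 6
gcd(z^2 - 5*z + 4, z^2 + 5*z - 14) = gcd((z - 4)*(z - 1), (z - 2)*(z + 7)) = 1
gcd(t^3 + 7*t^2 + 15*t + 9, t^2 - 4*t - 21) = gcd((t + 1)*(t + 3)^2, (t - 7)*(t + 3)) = t + 3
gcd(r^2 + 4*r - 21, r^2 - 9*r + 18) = r - 3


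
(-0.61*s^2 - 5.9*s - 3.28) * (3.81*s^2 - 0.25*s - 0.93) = -2.3241*s^4 - 22.3265*s^3 - 10.4545*s^2 + 6.307*s + 3.0504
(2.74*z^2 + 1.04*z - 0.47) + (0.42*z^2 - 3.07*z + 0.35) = 3.16*z^2 - 2.03*z - 0.12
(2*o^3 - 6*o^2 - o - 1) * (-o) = -2*o^4 + 6*o^3 + o^2 + o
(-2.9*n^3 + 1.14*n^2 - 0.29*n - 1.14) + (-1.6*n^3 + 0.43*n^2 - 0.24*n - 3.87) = -4.5*n^3 + 1.57*n^2 - 0.53*n - 5.01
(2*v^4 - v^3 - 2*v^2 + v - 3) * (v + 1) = 2*v^5 + v^4 - 3*v^3 - v^2 - 2*v - 3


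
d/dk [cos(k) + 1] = -sin(k)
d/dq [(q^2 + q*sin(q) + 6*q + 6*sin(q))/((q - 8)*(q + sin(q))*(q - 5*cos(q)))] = (-5*q^2*sin(q) - q^2 + 10*q*sin(q) - 12*q + 240*sin(q) + 70*cos(q) + 48)/((q - 8)^2*(q - 5*cos(q))^2)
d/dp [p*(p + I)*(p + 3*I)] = 3*p^2 + 8*I*p - 3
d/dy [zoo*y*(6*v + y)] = zoo*(v + y)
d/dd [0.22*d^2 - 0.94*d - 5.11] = 0.44*d - 0.94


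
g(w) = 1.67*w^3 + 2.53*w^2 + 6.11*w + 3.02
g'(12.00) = 788.27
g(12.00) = 3326.42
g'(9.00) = 457.46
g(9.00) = 1480.37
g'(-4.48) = 83.99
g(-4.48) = -123.73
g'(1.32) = 21.52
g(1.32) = 19.33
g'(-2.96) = 35.03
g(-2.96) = -36.21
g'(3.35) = 79.29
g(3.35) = 114.67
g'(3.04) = 67.79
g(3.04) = 91.89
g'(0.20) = 7.32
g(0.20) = 4.36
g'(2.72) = 56.94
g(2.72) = 71.96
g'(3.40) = 81.23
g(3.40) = 118.68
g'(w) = 5.01*w^2 + 5.06*w + 6.11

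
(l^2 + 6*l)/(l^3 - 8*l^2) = (l + 6)/(l*(l - 8))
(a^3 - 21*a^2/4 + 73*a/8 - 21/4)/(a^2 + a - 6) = (8*a^2 - 26*a + 21)/(8*(a + 3))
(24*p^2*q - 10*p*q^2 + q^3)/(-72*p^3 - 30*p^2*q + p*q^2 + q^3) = q*(-4*p + q)/(12*p^2 + 7*p*q + q^2)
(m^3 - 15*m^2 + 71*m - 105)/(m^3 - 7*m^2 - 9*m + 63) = (m - 5)/(m + 3)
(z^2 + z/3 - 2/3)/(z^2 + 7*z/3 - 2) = (z + 1)/(z + 3)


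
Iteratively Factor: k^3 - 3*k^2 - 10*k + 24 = (k - 2)*(k^2 - k - 12) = (k - 4)*(k - 2)*(k + 3)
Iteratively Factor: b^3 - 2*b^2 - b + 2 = (b - 2)*(b^2 - 1) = (b - 2)*(b - 1)*(b + 1)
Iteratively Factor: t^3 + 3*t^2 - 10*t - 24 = (t + 2)*(t^2 + t - 12) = (t - 3)*(t + 2)*(t + 4)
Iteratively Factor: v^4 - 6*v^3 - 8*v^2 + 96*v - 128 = (v - 4)*(v^3 - 2*v^2 - 16*v + 32) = (v - 4)*(v - 2)*(v^2 - 16) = (v - 4)^2*(v - 2)*(v + 4)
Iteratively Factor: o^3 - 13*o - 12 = (o + 3)*(o^2 - 3*o - 4) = (o - 4)*(o + 3)*(o + 1)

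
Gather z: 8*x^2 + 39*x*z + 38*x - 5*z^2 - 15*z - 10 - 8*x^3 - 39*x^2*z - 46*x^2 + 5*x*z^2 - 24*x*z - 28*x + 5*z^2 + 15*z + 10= -8*x^3 - 38*x^2 + 5*x*z^2 + 10*x + z*(-39*x^2 + 15*x)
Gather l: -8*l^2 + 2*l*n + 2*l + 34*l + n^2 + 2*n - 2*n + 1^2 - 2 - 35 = -8*l^2 + l*(2*n + 36) + n^2 - 36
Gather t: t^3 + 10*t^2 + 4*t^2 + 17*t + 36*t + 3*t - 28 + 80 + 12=t^3 + 14*t^2 + 56*t + 64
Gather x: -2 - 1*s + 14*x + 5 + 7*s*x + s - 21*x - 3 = x*(7*s - 7)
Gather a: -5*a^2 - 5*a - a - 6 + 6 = -5*a^2 - 6*a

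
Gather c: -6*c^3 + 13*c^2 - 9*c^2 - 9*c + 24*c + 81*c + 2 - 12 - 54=-6*c^3 + 4*c^2 + 96*c - 64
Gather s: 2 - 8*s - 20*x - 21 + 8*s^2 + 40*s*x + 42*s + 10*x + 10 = 8*s^2 + s*(40*x + 34) - 10*x - 9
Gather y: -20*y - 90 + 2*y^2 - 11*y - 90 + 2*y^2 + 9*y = 4*y^2 - 22*y - 180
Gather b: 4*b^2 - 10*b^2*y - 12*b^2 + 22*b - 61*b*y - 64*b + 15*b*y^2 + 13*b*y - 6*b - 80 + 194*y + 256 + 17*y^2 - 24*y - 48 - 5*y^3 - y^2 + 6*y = b^2*(-10*y - 8) + b*(15*y^2 - 48*y - 48) - 5*y^3 + 16*y^2 + 176*y + 128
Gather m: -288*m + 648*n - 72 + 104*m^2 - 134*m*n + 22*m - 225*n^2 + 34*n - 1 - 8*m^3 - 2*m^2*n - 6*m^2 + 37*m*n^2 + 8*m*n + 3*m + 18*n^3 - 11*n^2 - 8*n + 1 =-8*m^3 + m^2*(98 - 2*n) + m*(37*n^2 - 126*n - 263) + 18*n^3 - 236*n^2 + 674*n - 72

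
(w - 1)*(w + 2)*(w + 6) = w^3 + 7*w^2 + 4*w - 12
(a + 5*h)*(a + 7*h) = a^2 + 12*a*h + 35*h^2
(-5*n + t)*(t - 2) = -5*n*t + 10*n + t^2 - 2*t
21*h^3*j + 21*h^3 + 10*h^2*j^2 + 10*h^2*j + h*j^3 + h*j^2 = (3*h + j)*(7*h + j)*(h*j + h)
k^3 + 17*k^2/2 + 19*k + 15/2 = (k + 1/2)*(k + 3)*(k + 5)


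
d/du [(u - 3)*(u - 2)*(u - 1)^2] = 4*u^3 - 21*u^2 + 34*u - 17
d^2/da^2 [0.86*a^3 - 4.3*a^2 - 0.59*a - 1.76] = 5.16*a - 8.6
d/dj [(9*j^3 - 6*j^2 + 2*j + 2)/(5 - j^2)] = (-9*j^4 + 137*j^2 - 56*j + 10)/(j^4 - 10*j^2 + 25)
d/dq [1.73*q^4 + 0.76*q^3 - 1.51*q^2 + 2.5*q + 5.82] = 6.92*q^3 + 2.28*q^2 - 3.02*q + 2.5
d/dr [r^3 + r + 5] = 3*r^2 + 1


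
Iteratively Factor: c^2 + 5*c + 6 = (c + 3)*(c + 2)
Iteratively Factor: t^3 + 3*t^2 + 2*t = (t + 1)*(t^2 + 2*t) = t*(t + 1)*(t + 2)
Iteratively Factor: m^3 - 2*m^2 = (m - 2)*(m^2) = m*(m - 2)*(m)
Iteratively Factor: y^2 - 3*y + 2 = (y - 2)*(y - 1)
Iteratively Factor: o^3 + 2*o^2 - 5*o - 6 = (o + 1)*(o^2 + o - 6) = (o + 1)*(o + 3)*(o - 2)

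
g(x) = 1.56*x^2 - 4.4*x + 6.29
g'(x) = 3.12*x - 4.4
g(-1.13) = 13.25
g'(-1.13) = -7.93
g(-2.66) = 29.03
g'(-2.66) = -12.70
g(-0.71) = 10.20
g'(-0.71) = -6.62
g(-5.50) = 77.68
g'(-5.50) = -21.56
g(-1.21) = 13.90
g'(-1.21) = -8.18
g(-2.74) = 30.06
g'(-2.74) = -12.95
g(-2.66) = 29.03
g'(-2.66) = -12.70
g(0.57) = 4.29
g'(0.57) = -2.62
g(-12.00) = 283.73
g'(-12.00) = -41.84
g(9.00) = 93.05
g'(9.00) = 23.68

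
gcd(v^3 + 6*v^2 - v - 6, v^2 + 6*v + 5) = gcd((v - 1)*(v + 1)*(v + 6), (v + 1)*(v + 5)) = v + 1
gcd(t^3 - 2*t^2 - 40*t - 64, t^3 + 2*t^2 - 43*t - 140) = t + 4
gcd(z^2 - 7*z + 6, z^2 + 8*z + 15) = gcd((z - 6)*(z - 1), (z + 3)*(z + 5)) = 1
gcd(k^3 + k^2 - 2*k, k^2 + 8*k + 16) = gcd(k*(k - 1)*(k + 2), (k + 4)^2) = 1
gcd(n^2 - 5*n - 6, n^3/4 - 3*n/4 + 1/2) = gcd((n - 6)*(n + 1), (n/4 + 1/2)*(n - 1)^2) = 1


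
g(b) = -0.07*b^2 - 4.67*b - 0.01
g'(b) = -0.14*b - 4.67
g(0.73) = -3.46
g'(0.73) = -4.77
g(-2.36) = 10.62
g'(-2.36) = -4.34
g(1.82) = -8.74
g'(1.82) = -4.92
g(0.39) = -1.84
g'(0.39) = -4.72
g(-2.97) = 13.24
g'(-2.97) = -4.25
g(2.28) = -11.02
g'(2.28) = -4.99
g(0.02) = -0.10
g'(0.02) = -4.67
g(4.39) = -21.86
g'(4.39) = -5.28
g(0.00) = -0.01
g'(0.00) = -4.67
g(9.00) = -47.71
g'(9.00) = -5.93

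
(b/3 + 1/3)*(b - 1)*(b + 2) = b^3/3 + 2*b^2/3 - b/3 - 2/3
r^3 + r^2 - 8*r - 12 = (r - 3)*(r + 2)^2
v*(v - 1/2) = v^2 - v/2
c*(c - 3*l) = c^2 - 3*c*l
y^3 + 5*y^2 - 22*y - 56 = (y - 4)*(y + 2)*(y + 7)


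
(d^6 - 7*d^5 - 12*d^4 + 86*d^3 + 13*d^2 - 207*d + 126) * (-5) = -5*d^6 + 35*d^5 + 60*d^4 - 430*d^3 - 65*d^2 + 1035*d - 630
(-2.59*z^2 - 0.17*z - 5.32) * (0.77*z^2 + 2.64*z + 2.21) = -1.9943*z^4 - 6.9685*z^3 - 10.2691*z^2 - 14.4205*z - 11.7572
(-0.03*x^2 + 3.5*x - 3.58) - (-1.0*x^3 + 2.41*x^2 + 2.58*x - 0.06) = 1.0*x^3 - 2.44*x^2 + 0.92*x - 3.52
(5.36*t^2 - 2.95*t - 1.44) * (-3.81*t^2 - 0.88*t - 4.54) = -20.4216*t^4 + 6.5227*t^3 - 16.252*t^2 + 14.6602*t + 6.5376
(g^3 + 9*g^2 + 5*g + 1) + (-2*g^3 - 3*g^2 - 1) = -g^3 + 6*g^2 + 5*g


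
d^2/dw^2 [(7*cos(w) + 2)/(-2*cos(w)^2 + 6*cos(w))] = (29*sin(w)^4/cos(w)^3 - 7*sin(w)^2 - 25 + 64/cos(w) + 36/cos(w)^2 - 65/cos(w)^3)/(2*(cos(w) - 3)^3)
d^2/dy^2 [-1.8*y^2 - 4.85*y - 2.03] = -3.60000000000000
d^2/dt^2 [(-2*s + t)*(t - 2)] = 2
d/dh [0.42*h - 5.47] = 0.420000000000000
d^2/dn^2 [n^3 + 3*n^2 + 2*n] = 6*n + 6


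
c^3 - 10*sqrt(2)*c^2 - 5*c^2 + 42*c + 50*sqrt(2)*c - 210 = (c - 5)*(c - 7*sqrt(2))*(c - 3*sqrt(2))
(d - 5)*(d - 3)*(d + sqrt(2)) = d^3 - 8*d^2 + sqrt(2)*d^2 - 8*sqrt(2)*d + 15*d + 15*sqrt(2)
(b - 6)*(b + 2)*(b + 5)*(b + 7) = b^4 + 8*b^3 - 25*b^2 - 284*b - 420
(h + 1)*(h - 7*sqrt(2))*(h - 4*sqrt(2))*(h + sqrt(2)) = h^4 - 10*sqrt(2)*h^3 + h^3 - 10*sqrt(2)*h^2 + 34*h^2 + 34*h + 56*sqrt(2)*h + 56*sqrt(2)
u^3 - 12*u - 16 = (u - 4)*(u + 2)^2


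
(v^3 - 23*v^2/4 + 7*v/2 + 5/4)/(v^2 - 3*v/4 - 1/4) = v - 5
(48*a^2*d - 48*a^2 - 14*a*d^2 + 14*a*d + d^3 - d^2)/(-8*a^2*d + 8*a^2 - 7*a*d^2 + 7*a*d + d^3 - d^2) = (-6*a + d)/(a + d)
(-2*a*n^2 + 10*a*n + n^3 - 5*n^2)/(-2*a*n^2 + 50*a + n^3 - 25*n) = n/(n + 5)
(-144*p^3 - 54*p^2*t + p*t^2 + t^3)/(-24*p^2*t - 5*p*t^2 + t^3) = (6*p + t)/t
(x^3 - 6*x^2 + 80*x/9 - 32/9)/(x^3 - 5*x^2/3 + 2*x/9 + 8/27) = 3*(x - 4)/(3*x + 1)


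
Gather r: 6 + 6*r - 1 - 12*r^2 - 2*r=-12*r^2 + 4*r + 5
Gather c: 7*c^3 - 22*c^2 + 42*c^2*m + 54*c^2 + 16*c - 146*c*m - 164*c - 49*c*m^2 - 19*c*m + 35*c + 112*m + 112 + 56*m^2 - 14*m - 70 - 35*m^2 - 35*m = 7*c^3 + c^2*(42*m + 32) + c*(-49*m^2 - 165*m - 113) + 21*m^2 + 63*m + 42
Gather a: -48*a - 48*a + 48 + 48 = 96 - 96*a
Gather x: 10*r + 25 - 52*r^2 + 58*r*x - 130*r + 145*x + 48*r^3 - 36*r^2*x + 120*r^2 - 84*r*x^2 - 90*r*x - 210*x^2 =48*r^3 + 68*r^2 - 120*r + x^2*(-84*r - 210) + x*(-36*r^2 - 32*r + 145) + 25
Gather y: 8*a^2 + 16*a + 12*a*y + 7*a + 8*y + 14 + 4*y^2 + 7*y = 8*a^2 + 23*a + 4*y^2 + y*(12*a + 15) + 14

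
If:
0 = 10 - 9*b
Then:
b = 10/9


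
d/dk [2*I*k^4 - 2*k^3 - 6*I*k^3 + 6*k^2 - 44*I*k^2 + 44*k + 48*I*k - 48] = 8*I*k^3 + k^2*(-6 - 18*I) + k*(12 - 88*I) + 44 + 48*I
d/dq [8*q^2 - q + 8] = 16*q - 1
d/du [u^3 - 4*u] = 3*u^2 - 4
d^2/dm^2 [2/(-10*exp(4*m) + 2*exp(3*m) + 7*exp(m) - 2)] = 2*(-2*(-40*exp(3*m) + 6*exp(2*m) + 7)^2*exp(m) + (160*exp(3*m) - 18*exp(2*m) - 7)*(10*exp(4*m) - 2*exp(3*m) - 7*exp(m) + 2))*exp(m)/(10*exp(4*m) - 2*exp(3*m) - 7*exp(m) + 2)^3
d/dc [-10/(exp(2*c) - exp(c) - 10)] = (20*exp(c) - 10)*exp(c)/(-exp(2*c) + exp(c) + 10)^2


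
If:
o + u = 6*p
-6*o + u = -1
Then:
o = u/6 + 1/6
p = 7*u/36 + 1/36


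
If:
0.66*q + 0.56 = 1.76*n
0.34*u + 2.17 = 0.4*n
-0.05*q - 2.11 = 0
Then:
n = -15.51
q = -42.20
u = -24.63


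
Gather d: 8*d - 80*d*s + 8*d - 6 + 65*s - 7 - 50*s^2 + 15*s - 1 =d*(16 - 80*s) - 50*s^2 + 80*s - 14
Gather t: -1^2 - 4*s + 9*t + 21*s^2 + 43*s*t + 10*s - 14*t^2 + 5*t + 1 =21*s^2 + 6*s - 14*t^2 + t*(43*s + 14)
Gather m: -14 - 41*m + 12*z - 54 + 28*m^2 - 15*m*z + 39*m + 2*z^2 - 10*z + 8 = 28*m^2 + m*(-15*z - 2) + 2*z^2 + 2*z - 60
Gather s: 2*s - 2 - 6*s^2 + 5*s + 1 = -6*s^2 + 7*s - 1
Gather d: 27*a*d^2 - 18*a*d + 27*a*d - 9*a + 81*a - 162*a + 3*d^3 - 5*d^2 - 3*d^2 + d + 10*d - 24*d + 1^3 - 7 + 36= -90*a + 3*d^3 + d^2*(27*a - 8) + d*(9*a - 13) + 30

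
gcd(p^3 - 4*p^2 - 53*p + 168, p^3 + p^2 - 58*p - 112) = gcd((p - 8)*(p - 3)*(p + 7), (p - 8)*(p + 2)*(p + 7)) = p^2 - p - 56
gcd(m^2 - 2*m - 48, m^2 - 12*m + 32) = m - 8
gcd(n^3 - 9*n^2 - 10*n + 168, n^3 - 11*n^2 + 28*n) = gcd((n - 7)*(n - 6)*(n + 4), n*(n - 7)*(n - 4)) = n - 7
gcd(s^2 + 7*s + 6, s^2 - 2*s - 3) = s + 1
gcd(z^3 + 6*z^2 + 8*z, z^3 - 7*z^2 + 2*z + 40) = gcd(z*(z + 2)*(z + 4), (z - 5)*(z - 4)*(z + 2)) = z + 2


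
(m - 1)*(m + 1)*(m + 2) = m^3 + 2*m^2 - m - 2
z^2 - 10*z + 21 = (z - 7)*(z - 3)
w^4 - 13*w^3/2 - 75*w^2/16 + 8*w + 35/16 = (w - 7)*(w - 1)*(w + 1/4)*(w + 5/4)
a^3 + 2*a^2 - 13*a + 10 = (a - 2)*(a - 1)*(a + 5)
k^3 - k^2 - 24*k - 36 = (k - 6)*(k + 2)*(k + 3)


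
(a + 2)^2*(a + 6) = a^3 + 10*a^2 + 28*a + 24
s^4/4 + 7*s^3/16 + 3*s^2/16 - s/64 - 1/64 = (s/4 + 1/4)*(s - 1/4)*(s + 1/2)^2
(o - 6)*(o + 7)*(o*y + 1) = o^3*y + o^2*y + o^2 - 42*o*y + o - 42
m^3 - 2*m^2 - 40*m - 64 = (m - 8)*(m + 2)*(m + 4)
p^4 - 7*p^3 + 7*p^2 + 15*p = p*(p - 5)*(p - 3)*(p + 1)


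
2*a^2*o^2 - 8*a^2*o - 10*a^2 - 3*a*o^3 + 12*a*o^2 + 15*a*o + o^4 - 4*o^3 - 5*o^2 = (-2*a + o)*(-a + o)*(o - 5)*(o + 1)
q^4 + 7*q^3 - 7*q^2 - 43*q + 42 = (q - 2)*(q - 1)*(q + 3)*(q + 7)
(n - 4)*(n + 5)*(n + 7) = n^3 + 8*n^2 - 13*n - 140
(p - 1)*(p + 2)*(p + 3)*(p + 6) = p^4 + 10*p^3 + 25*p^2 - 36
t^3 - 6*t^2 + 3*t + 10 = (t - 5)*(t - 2)*(t + 1)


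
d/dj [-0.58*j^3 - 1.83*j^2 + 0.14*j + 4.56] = -1.74*j^2 - 3.66*j + 0.14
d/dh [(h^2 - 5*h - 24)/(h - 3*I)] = (h^2 - 6*I*h + 24 + 15*I)/(h^2 - 6*I*h - 9)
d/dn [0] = 0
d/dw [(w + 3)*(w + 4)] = 2*w + 7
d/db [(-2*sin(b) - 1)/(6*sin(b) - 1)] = 8*cos(b)/(6*sin(b) - 1)^2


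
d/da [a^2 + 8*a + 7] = 2*a + 8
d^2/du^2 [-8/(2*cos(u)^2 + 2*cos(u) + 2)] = 4*(4*sin(u)^4 + sin(u)^2 - 19*cos(u)/4 + 3*cos(3*u)/4 - 5)/(-sin(u)^2 + cos(u) + 2)^3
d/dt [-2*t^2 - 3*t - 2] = -4*t - 3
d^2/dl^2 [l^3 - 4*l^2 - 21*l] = 6*l - 8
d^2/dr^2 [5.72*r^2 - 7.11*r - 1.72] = 11.4400000000000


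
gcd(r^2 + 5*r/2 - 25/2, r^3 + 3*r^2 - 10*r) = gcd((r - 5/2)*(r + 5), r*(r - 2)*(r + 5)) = r + 5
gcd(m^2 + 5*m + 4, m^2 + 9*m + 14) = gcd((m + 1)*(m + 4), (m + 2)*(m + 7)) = 1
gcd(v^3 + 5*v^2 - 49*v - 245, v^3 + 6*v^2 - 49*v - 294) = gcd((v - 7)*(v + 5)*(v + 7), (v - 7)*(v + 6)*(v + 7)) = v^2 - 49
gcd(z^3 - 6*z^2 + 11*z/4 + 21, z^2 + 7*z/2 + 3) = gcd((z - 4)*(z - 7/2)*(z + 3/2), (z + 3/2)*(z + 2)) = z + 3/2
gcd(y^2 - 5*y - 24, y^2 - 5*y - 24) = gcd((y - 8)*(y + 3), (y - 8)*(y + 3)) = y^2 - 5*y - 24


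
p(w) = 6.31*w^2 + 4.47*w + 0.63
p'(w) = 12.62*w + 4.47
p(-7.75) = 344.98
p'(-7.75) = -93.34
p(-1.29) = 5.36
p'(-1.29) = -11.81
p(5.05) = 184.12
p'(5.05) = 68.20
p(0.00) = 0.63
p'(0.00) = 4.47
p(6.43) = 290.26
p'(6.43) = 85.62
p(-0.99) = 2.39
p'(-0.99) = -8.02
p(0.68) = 6.59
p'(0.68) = 13.05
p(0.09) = 1.08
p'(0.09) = 5.61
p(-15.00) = 1353.33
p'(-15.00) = -184.83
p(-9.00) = 471.51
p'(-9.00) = -109.11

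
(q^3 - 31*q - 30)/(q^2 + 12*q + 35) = (q^2 - 5*q - 6)/(q + 7)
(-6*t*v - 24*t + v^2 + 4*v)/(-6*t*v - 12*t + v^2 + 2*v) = (v + 4)/(v + 2)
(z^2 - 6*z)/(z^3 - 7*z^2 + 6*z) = 1/(z - 1)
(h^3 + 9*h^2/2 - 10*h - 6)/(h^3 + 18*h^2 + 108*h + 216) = (h^2 - 3*h/2 - 1)/(h^2 + 12*h + 36)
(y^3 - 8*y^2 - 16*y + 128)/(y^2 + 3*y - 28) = (y^2 - 4*y - 32)/(y + 7)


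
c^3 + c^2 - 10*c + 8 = (c - 2)*(c - 1)*(c + 4)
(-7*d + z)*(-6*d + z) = 42*d^2 - 13*d*z + z^2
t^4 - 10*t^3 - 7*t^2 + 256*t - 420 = (t - 7)*(t - 6)*(t - 2)*(t + 5)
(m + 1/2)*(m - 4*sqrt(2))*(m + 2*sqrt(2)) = m^3 - 2*sqrt(2)*m^2 + m^2/2 - 16*m - sqrt(2)*m - 8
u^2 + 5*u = u*(u + 5)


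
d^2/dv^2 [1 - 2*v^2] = -4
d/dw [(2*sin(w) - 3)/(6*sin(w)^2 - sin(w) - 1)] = (-12*sin(w)^2 + 36*sin(w) - 5)*cos(w)/(-6*sin(w)^2 + sin(w) + 1)^2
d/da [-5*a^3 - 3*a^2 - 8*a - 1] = -15*a^2 - 6*a - 8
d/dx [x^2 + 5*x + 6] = 2*x + 5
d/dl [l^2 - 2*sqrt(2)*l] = 2*l - 2*sqrt(2)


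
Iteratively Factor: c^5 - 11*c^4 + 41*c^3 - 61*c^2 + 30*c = (c)*(c^4 - 11*c^3 + 41*c^2 - 61*c + 30) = c*(c - 1)*(c^3 - 10*c^2 + 31*c - 30) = c*(c - 5)*(c - 1)*(c^2 - 5*c + 6) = c*(c - 5)*(c - 2)*(c - 1)*(c - 3)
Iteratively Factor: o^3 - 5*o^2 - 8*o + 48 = (o - 4)*(o^2 - o - 12) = (o - 4)^2*(o + 3)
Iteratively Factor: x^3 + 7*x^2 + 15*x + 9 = (x + 3)*(x^2 + 4*x + 3) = (x + 3)^2*(x + 1)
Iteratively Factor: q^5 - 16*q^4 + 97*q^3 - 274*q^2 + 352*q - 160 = (q - 4)*(q^4 - 12*q^3 + 49*q^2 - 78*q + 40) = (q - 4)*(q - 2)*(q^3 - 10*q^2 + 29*q - 20) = (q - 5)*(q - 4)*(q - 2)*(q^2 - 5*q + 4) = (q - 5)*(q - 4)^2*(q - 2)*(q - 1)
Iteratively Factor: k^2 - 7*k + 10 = (k - 2)*(k - 5)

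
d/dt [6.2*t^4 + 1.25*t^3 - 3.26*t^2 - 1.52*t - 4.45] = 24.8*t^3 + 3.75*t^2 - 6.52*t - 1.52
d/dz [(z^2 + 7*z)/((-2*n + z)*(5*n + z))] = (z*(2*n - z)*(z + 7) - z*(5*n + z)*(z + 7) - (2*n - z)*(5*n + z)*(2*z + 7))/((2*n - z)^2*(5*n + z)^2)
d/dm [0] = 0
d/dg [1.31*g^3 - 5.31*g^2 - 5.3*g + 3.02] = 3.93*g^2 - 10.62*g - 5.3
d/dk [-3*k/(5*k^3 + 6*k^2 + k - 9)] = 3*(10*k^3 + 6*k^2 + 9)/(25*k^6 + 60*k^5 + 46*k^4 - 78*k^3 - 107*k^2 - 18*k + 81)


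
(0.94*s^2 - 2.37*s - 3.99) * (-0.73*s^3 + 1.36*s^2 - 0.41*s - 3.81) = -0.6862*s^5 + 3.0085*s^4 - 0.6959*s^3 - 8.0361*s^2 + 10.6656*s + 15.2019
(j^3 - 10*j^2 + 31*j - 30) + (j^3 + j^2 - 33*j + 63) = 2*j^3 - 9*j^2 - 2*j + 33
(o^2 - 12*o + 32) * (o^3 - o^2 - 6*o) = o^5 - 13*o^4 + 38*o^3 + 40*o^2 - 192*o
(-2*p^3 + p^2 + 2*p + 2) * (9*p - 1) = -18*p^4 + 11*p^3 + 17*p^2 + 16*p - 2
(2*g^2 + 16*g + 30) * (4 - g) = -2*g^3 - 8*g^2 + 34*g + 120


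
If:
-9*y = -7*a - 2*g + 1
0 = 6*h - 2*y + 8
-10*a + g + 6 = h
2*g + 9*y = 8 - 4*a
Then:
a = 1021/1383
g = 304/1383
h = -536/461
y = 236/461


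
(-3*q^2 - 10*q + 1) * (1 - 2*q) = 6*q^3 + 17*q^2 - 12*q + 1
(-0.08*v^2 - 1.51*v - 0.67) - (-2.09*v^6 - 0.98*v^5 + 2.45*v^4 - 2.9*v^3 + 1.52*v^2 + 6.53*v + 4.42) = 2.09*v^6 + 0.98*v^5 - 2.45*v^4 + 2.9*v^3 - 1.6*v^2 - 8.04*v - 5.09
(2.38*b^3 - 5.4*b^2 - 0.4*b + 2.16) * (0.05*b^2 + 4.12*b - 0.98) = 0.119*b^5 + 9.5356*b^4 - 24.6004*b^3 + 3.752*b^2 + 9.2912*b - 2.1168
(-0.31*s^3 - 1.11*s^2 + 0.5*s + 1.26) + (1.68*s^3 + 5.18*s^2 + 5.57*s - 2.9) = 1.37*s^3 + 4.07*s^2 + 6.07*s - 1.64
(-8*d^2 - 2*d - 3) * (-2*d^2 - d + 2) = 16*d^4 + 12*d^3 - 8*d^2 - d - 6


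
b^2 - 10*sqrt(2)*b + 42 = (b - 7*sqrt(2))*(b - 3*sqrt(2))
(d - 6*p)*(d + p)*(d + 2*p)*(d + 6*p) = d^4 + 3*d^3*p - 34*d^2*p^2 - 108*d*p^3 - 72*p^4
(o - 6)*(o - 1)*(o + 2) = o^3 - 5*o^2 - 8*o + 12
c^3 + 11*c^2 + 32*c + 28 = (c + 2)^2*(c + 7)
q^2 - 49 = (q - 7)*(q + 7)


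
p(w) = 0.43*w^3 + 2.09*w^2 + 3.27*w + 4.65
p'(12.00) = 239.19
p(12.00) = 1087.89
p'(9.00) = 145.38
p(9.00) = 516.84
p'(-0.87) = 0.61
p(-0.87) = 3.10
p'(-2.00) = 0.07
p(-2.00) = 3.03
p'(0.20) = 4.16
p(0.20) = 5.39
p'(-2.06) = 0.13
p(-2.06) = 3.02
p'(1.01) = 8.81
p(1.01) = 10.53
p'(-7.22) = 40.34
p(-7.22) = -71.85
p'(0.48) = 5.57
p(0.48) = 6.75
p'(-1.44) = -0.07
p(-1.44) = 2.99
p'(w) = 1.29*w^2 + 4.18*w + 3.27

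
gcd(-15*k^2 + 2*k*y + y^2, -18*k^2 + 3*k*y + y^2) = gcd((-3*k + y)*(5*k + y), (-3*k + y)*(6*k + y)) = -3*k + y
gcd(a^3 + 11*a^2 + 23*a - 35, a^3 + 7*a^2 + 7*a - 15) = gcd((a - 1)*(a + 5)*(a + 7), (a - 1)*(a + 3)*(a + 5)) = a^2 + 4*a - 5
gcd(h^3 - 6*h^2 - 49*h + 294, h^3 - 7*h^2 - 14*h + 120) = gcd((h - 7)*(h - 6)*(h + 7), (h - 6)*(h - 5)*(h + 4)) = h - 6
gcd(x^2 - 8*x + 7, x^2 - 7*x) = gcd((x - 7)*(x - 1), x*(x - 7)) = x - 7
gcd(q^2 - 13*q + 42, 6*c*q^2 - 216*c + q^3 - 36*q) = q - 6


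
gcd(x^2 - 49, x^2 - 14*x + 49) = x - 7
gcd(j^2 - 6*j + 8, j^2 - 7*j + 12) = j - 4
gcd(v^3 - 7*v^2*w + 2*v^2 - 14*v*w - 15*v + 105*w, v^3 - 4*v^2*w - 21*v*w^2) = v - 7*w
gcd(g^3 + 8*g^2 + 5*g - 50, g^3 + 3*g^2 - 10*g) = g^2 + 3*g - 10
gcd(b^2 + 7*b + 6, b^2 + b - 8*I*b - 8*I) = b + 1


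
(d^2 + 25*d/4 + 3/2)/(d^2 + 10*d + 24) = (d + 1/4)/(d + 4)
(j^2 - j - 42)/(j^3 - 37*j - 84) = (j + 6)/(j^2 + 7*j + 12)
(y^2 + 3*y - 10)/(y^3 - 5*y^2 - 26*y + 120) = (y - 2)/(y^2 - 10*y + 24)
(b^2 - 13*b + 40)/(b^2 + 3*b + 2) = (b^2 - 13*b + 40)/(b^2 + 3*b + 2)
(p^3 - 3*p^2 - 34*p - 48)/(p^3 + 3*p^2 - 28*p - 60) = (p^2 - 5*p - 24)/(p^2 + p - 30)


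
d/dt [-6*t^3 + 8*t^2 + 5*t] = -18*t^2 + 16*t + 5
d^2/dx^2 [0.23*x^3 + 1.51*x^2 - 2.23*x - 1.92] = 1.38*x + 3.02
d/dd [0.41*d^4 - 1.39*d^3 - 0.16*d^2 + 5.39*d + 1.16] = 1.64*d^3 - 4.17*d^2 - 0.32*d + 5.39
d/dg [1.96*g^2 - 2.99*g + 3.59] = 3.92*g - 2.99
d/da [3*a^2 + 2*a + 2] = 6*a + 2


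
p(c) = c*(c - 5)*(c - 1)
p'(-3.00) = 68.00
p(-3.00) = -96.00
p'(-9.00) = 356.00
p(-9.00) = -1260.00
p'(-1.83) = 37.01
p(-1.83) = -35.37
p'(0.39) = 0.78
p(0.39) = 1.10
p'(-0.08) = 5.98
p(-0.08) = -0.44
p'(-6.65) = 217.47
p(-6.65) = -592.66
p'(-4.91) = 136.24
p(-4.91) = -287.57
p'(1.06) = -4.35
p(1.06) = -0.25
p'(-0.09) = 6.10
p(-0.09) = -0.50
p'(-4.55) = 121.71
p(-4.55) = -241.16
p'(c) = c*(c - 5) + c*(c - 1) + (c - 5)*(c - 1)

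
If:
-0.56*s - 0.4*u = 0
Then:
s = -0.714285714285714*u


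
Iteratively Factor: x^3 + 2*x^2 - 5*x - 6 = (x + 1)*(x^2 + x - 6) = (x - 2)*(x + 1)*(x + 3)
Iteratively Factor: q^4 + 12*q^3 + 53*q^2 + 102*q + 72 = (q + 4)*(q^3 + 8*q^2 + 21*q + 18) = (q + 2)*(q + 4)*(q^2 + 6*q + 9) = (q + 2)*(q + 3)*(q + 4)*(q + 3)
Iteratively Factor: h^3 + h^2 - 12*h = (h - 3)*(h^2 + 4*h) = (h - 3)*(h + 4)*(h)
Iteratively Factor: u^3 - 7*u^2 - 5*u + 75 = (u + 3)*(u^2 - 10*u + 25) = (u - 5)*(u + 3)*(u - 5)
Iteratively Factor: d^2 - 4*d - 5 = (d + 1)*(d - 5)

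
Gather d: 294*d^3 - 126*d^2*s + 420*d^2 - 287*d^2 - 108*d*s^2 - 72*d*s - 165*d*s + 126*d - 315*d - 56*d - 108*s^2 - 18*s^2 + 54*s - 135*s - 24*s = 294*d^3 + d^2*(133 - 126*s) + d*(-108*s^2 - 237*s - 245) - 126*s^2 - 105*s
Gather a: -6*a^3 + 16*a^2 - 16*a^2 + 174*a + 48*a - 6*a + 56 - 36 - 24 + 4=-6*a^3 + 216*a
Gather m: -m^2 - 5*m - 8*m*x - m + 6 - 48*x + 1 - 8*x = -m^2 + m*(-8*x - 6) - 56*x + 7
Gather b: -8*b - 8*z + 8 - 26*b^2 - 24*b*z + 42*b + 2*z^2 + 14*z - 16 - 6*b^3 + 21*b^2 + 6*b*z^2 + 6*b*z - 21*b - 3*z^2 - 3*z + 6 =-6*b^3 - 5*b^2 + b*(6*z^2 - 18*z + 13) - z^2 + 3*z - 2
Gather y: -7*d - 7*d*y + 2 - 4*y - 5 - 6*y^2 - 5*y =-7*d - 6*y^2 + y*(-7*d - 9) - 3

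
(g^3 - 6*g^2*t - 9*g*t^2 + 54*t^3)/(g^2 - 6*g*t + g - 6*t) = (g^2 - 9*t^2)/(g + 1)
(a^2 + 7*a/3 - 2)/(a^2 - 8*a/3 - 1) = (-3*a^2 - 7*a + 6)/(-3*a^2 + 8*a + 3)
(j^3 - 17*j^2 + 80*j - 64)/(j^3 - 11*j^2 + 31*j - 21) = (j^2 - 16*j + 64)/(j^2 - 10*j + 21)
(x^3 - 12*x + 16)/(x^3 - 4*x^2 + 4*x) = (x + 4)/x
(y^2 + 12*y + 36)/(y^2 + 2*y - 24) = (y + 6)/(y - 4)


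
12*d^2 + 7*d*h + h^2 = (3*d + h)*(4*d + h)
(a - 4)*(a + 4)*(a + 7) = a^3 + 7*a^2 - 16*a - 112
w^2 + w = w*(w + 1)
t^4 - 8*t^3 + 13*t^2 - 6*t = t*(t - 6)*(t - 1)^2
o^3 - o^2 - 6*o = o*(o - 3)*(o + 2)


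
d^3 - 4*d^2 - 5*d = d*(d - 5)*(d + 1)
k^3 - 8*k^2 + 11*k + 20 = (k - 5)*(k - 4)*(k + 1)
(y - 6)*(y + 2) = y^2 - 4*y - 12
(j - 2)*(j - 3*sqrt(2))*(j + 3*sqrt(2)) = j^3 - 2*j^2 - 18*j + 36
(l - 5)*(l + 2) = l^2 - 3*l - 10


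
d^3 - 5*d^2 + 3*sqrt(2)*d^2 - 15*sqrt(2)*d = d*(d - 5)*(d + 3*sqrt(2))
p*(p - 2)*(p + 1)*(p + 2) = p^4 + p^3 - 4*p^2 - 4*p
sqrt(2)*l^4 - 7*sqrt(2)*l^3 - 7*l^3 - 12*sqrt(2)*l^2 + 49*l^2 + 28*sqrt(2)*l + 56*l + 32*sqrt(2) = (l - 8)*(l + 1)*(l - 4*sqrt(2))*(sqrt(2)*l + 1)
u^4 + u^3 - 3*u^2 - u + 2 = (u - 1)^2*(u + 1)*(u + 2)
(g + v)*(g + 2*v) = g^2 + 3*g*v + 2*v^2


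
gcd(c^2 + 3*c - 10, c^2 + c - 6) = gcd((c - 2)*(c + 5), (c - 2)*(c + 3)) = c - 2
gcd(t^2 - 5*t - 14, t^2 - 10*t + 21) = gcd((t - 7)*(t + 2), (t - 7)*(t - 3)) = t - 7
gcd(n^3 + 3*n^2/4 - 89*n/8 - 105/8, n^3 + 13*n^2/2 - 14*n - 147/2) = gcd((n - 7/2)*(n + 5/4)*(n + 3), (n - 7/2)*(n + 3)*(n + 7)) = n^2 - n/2 - 21/2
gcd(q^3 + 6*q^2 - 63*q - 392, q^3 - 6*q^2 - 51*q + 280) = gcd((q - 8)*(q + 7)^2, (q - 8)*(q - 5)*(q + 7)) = q^2 - q - 56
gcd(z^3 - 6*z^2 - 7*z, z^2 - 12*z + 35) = z - 7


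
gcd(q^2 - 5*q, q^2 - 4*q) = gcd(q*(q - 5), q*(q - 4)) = q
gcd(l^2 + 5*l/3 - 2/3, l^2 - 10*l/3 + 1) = l - 1/3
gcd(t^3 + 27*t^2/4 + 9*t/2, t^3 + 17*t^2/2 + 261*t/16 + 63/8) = t^2 + 27*t/4 + 9/2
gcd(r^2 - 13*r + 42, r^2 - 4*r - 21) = r - 7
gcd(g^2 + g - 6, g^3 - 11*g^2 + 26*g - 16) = g - 2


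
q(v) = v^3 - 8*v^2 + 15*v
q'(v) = 3*v^2 - 16*v + 15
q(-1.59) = -48.09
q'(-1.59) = 48.02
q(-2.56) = -107.61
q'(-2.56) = 75.62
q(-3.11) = -154.11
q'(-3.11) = 93.78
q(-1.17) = -30.10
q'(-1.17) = 37.83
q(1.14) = 8.18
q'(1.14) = 0.66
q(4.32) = -3.88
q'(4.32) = 1.87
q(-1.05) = -25.73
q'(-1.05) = 35.11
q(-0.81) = -17.93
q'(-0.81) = 29.93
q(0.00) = 0.00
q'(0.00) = 15.00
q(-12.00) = -3060.00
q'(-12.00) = 639.00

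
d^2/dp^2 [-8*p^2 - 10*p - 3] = -16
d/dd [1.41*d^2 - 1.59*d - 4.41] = 2.82*d - 1.59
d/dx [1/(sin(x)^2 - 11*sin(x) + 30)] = (11 - 2*sin(x))*cos(x)/(sin(x)^2 - 11*sin(x) + 30)^2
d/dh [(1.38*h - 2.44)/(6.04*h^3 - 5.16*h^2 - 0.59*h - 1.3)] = (-16.6704*h^3 + 51.3336*h^2 - 25.1808*h - 3.2336)/(36.4816*h^6 - 62.3328*h^5 + 19.4984*h^4 - 9.6152*h^3 + 13.7641*h^2 + 1.534*h + 1.69)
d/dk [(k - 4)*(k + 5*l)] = 2*k + 5*l - 4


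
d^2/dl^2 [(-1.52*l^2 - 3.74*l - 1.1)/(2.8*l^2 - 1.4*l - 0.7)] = (1.4210854715202e-14*l^4 - 70.56*l^3 - 69.6192*l^2 - 18.1104*l - 2.7832)/(21.952*l^6 - 32.928*l^5 + 13.72*l^3 - 2.058*l - 0.343)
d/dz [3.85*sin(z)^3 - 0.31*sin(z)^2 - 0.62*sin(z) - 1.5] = (11.55*sin(z)^2 - 0.62*sin(z) - 0.62)*cos(z)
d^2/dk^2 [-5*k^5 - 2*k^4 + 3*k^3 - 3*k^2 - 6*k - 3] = -100*k^3 - 24*k^2 + 18*k - 6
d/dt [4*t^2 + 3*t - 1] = 8*t + 3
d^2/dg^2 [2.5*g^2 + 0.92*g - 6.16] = 5.00000000000000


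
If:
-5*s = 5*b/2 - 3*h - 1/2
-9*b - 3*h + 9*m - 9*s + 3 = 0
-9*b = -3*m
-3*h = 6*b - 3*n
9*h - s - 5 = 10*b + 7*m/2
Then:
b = 6/5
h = 97/28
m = 18/5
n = 821/140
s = 221/140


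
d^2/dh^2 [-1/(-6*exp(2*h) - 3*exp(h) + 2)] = 3*(6*(4*exp(h) + 1)^2*exp(h) - (8*exp(h) + 1)*(6*exp(2*h) + 3*exp(h) - 2))*exp(h)/(6*exp(2*h) + 3*exp(h) - 2)^3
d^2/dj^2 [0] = 0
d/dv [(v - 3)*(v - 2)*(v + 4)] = 3*v^2 - 2*v - 14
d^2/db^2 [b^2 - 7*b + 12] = 2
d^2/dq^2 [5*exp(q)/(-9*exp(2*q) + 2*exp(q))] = (-405*exp(q) - 90)*exp(q)/(729*exp(3*q) - 486*exp(2*q) + 108*exp(q) - 8)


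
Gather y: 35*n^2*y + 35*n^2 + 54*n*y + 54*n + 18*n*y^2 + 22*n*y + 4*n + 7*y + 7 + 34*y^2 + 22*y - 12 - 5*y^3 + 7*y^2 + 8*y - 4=35*n^2 + 58*n - 5*y^3 + y^2*(18*n + 41) + y*(35*n^2 + 76*n + 37) - 9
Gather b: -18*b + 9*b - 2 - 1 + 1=-9*b - 2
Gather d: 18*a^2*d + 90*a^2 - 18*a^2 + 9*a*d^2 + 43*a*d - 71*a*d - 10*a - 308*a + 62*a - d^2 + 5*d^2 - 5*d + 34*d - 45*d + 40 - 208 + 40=72*a^2 - 256*a + d^2*(9*a + 4) + d*(18*a^2 - 28*a - 16) - 128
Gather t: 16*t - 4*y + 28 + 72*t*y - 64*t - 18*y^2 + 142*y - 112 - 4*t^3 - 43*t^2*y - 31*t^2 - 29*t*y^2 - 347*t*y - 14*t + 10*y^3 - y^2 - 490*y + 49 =-4*t^3 + t^2*(-43*y - 31) + t*(-29*y^2 - 275*y - 62) + 10*y^3 - 19*y^2 - 352*y - 35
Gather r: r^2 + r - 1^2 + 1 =r^2 + r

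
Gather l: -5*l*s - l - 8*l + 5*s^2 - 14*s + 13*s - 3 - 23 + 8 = l*(-5*s - 9) + 5*s^2 - s - 18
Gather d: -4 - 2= -6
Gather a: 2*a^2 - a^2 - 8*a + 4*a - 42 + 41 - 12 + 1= a^2 - 4*a - 12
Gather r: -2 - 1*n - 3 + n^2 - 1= n^2 - n - 6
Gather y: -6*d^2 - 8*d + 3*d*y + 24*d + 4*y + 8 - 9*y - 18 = -6*d^2 + 16*d + y*(3*d - 5) - 10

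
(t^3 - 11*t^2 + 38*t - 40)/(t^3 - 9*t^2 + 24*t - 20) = (t - 4)/(t - 2)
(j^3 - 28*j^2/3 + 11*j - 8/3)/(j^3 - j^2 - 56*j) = (3*j^2 - 4*j + 1)/(3*j*(j + 7))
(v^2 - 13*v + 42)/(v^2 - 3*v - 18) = (v - 7)/(v + 3)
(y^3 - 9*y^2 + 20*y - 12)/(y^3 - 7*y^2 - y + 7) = (y^2 - 8*y + 12)/(y^2 - 6*y - 7)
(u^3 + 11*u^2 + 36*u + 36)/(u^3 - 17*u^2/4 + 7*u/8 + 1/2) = 8*(u^3 + 11*u^2 + 36*u + 36)/(8*u^3 - 34*u^2 + 7*u + 4)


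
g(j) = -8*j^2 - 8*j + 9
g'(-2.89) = 38.24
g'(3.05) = -56.80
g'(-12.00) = 184.00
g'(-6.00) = 88.00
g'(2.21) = -43.36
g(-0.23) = 10.42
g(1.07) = -8.72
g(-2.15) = -10.78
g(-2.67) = -26.67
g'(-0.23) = -4.32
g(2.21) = -47.75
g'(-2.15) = 26.40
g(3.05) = -89.82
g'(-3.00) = 40.00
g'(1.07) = -25.12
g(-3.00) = -39.00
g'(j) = -16*j - 8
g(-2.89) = -34.70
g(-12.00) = -1047.00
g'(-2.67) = 34.72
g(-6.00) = -231.00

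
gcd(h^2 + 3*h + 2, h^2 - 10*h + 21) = 1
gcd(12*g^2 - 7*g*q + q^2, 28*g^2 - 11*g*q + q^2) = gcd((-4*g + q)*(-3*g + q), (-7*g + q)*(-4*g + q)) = -4*g + q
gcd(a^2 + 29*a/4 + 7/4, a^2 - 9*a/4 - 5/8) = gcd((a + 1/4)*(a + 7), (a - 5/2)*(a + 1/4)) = a + 1/4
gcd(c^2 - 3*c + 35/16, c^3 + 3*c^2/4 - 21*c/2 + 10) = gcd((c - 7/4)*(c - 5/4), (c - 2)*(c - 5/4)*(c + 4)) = c - 5/4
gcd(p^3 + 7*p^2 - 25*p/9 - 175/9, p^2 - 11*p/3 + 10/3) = p - 5/3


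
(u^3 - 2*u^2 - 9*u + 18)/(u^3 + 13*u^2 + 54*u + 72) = (u^2 - 5*u + 6)/(u^2 + 10*u + 24)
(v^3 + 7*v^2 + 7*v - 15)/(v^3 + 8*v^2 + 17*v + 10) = (v^2 + 2*v - 3)/(v^2 + 3*v + 2)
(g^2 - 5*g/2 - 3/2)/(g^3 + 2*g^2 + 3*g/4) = 2*(g - 3)/(g*(2*g + 3))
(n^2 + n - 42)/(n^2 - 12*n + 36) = (n + 7)/(n - 6)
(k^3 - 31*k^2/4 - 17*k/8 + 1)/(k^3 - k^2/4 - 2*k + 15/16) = 2*(8*k^3 - 62*k^2 - 17*k + 8)/(16*k^3 - 4*k^2 - 32*k + 15)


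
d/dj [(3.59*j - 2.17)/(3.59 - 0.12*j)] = (1.515324*j - 45.333443)/(0.12*j - 3.59)^3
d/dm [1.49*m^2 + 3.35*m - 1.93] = 2.98*m + 3.35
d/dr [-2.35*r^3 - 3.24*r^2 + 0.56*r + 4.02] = -7.05*r^2 - 6.48*r + 0.56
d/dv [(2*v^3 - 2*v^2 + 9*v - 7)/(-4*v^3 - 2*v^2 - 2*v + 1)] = (-12*v^4 + 64*v^3 - 56*v^2 - 32*v - 5)/(16*v^6 + 16*v^5 + 20*v^4 - 4*v + 1)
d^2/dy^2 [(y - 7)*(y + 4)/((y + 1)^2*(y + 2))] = 2*(y^4 - 11*y^3 - 198*y^2 - 556*y - 442)/(y^7 + 10*y^6 + 42*y^5 + 96*y^4 + 129*y^3 + 102*y^2 + 44*y + 8)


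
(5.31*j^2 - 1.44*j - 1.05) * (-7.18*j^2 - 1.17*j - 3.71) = -38.1258*j^4 + 4.1265*j^3 - 10.4763*j^2 + 6.5709*j + 3.8955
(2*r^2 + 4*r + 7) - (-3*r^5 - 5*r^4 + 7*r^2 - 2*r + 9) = 3*r^5 + 5*r^4 - 5*r^2 + 6*r - 2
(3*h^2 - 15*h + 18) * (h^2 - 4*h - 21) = 3*h^4 - 27*h^3 + 15*h^2 + 243*h - 378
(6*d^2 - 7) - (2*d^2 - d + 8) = 4*d^2 + d - 15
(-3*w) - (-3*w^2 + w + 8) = 3*w^2 - 4*w - 8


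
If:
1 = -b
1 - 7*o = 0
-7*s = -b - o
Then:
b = -1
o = 1/7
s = -6/49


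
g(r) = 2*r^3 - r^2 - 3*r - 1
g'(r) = 6*r^2 - 2*r - 3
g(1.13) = -2.78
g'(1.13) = 2.40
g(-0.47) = -0.02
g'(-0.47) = -0.73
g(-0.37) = -0.13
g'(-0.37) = -1.44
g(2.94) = 32.36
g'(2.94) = 42.98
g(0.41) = -2.26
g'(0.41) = -2.81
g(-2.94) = -51.65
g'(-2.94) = 54.74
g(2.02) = 5.34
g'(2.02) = 17.44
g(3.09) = 39.19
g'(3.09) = 48.11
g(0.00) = -1.00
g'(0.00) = -3.00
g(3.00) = 35.00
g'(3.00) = 45.00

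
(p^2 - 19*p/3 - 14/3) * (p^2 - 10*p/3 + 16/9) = p^4 - 29*p^3/3 + 164*p^2/9 + 116*p/27 - 224/27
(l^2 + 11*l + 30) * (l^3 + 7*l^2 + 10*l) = l^5 + 18*l^4 + 117*l^3 + 320*l^2 + 300*l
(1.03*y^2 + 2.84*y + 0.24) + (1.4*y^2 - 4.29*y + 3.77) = 2.43*y^2 - 1.45*y + 4.01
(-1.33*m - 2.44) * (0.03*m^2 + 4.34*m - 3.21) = -0.0399*m^3 - 5.8454*m^2 - 6.3203*m + 7.8324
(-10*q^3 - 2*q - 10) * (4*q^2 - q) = -40*q^5 + 10*q^4 - 8*q^3 - 38*q^2 + 10*q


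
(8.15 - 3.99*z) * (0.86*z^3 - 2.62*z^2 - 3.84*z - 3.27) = -3.4314*z^4 + 17.4628*z^3 - 6.0314*z^2 - 18.2487*z - 26.6505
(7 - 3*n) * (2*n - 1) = -6*n^2 + 17*n - 7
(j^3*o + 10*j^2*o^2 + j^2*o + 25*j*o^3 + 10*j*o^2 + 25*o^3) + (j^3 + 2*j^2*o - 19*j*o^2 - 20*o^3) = j^3*o + j^3 + 10*j^2*o^2 + 3*j^2*o + 25*j*o^3 - 9*j*o^2 + 5*o^3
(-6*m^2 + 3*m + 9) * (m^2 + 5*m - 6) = -6*m^4 - 27*m^3 + 60*m^2 + 27*m - 54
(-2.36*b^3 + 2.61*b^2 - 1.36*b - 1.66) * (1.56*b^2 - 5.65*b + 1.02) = -3.6816*b^5 + 17.4056*b^4 - 19.2753*b^3 + 7.7566*b^2 + 7.9918*b - 1.6932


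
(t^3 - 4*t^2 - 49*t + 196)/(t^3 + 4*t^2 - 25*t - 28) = (t - 7)/(t + 1)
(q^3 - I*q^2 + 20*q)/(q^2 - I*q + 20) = q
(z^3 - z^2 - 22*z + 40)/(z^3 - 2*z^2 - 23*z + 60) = (z - 2)/(z - 3)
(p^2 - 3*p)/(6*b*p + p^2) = (p - 3)/(6*b + p)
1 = 1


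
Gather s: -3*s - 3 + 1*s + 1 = -2*s - 2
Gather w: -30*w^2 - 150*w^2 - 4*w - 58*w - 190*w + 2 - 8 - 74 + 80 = -180*w^2 - 252*w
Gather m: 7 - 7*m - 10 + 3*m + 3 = -4*m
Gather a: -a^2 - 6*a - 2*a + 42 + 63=-a^2 - 8*a + 105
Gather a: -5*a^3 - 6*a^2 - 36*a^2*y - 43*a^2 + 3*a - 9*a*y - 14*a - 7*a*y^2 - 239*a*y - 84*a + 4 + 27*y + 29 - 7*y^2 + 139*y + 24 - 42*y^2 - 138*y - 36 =-5*a^3 + a^2*(-36*y - 49) + a*(-7*y^2 - 248*y - 95) - 49*y^2 + 28*y + 21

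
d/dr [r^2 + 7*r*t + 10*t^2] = 2*r + 7*t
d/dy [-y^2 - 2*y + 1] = -2*y - 2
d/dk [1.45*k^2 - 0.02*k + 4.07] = 2.9*k - 0.02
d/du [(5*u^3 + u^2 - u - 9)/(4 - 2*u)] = (-10*u^3 + 29*u^2 + 4*u - 11)/(2*(u^2 - 4*u + 4))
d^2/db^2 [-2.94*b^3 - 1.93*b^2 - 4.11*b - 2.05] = -17.64*b - 3.86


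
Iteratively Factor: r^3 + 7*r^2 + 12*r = (r + 3)*(r^2 + 4*r) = (r + 3)*(r + 4)*(r)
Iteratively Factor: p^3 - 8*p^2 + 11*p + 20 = (p - 4)*(p^2 - 4*p - 5) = (p - 5)*(p - 4)*(p + 1)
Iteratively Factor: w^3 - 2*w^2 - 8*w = (w)*(w^2 - 2*w - 8) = w*(w + 2)*(w - 4)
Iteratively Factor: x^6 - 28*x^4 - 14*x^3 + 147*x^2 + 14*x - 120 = (x - 1)*(x^5 + x^4 - 27*x^3 - 41*x^2 + 106*x + 120) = (x - 1)*(x + 4)*(x^4 - 3*x^3 - 15*x^2 + 19*x + 30) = (x - 5)*(x - 1)*(x + 4)*(x^3 + 2*x^2 - 5*x - 6) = (x - 5)*(x - 1)*(x + 3)*(x + 4)*(x^2 - x - 2) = (x - 5)*(x - 2)*(x - 1)*(x + 3)*(x + 4)*(x + 1)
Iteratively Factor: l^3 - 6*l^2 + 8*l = (l)*(l^2 - 6*l + 8) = l*(l - 2)*(l - 4)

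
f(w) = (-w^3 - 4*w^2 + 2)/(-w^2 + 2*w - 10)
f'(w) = (2*w - 2)*(-w^3 - 4*w^2 + 2)/(-w^2 + 2*w - 10)^2 + (-3*w^2 - 8*w)/(-w^2 + 2*w - 10)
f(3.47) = 5.82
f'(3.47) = 2.33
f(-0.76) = -0.01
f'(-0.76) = -0.36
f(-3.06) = 0.27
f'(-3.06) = 0.23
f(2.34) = 3.03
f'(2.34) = 2.50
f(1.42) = 0.97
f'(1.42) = 1.81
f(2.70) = 3.94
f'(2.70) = 2.53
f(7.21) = 12.21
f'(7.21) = 1.30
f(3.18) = 5.13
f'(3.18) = 2.43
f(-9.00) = -3.73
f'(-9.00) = 0.88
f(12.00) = 17.71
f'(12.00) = 1.06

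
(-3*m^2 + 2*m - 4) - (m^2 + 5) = -4*m^2 + 2*m - 9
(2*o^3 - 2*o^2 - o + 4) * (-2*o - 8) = -4*o^4 - 12*o^3 + 18*o^2 - 32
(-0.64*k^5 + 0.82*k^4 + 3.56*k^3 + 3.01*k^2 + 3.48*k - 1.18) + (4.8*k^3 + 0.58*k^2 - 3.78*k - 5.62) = -0.64*k^5 + 0.82*k^4 + 8.36*k^3 + 3.59*k^2 - 0.3*k - 6.8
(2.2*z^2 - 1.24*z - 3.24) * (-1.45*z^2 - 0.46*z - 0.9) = -3.19*z^4 + 0.786*z^3 + 3.2884*z^2 + 2.6064*z + 2.916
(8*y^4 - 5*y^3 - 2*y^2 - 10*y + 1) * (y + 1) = 8*y^5 + 3*y^4 - 7*y^3 - 12*y^2 - 9*y + 1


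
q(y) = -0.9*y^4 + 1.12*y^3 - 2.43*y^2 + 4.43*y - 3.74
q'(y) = -3.6*y^3 + 3.36*y^2 - 4.86*y + 4.43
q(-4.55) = -565.44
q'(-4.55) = 435.21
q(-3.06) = -151.05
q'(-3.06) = 153.91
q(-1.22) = -16.79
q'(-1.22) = 21.90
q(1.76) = -6.00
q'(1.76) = -13.34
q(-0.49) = -6.68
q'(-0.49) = 8.04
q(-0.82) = -10.03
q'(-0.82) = 12.66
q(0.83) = -1.52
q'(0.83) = 0.65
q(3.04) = -58.13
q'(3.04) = -80.43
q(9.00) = -5249.12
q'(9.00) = -2391.55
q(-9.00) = -6961.82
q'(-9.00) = 2944.73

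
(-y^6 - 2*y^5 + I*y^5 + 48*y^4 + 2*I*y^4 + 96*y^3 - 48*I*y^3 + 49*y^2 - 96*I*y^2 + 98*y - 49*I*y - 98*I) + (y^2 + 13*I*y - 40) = -y^6 - 2*y^5 + I*y^5 + 48*y^4 + 2*I*y^4 + 96*y^3 - 48*I*y^3 + 50*y^2 - 96*I*y^2 + 98*y - 36*I*y - 40 - 98*I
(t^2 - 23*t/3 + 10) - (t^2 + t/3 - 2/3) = 32/3 - 8*t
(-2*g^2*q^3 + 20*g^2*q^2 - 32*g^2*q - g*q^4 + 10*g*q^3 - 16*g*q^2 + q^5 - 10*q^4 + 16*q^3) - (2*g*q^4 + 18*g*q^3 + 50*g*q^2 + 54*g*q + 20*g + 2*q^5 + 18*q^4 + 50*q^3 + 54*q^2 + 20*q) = -2*g^2*q^3 + 20*g^2*q^2 - 32*g^2*q - 3*g*q^4 - 8*g*q^3 - 66*g*q^2 - 54*g*q - 20*g - q^5 - 28*q^4 - 34*q^3 - 54*q^2 - 20*q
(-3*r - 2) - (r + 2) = -4*r - 4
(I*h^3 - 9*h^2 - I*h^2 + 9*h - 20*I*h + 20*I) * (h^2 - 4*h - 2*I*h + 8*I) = I*h^5 - 7*h^4 - 5*I*h^4 + 35*h^3 + 2*I*h^3 - 68*h^2 + 10*I*h^2 + 200*h - 8*I*h - 160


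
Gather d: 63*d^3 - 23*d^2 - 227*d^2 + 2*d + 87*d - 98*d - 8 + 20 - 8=63*d^3 - 250*d^2 - 9*d + 4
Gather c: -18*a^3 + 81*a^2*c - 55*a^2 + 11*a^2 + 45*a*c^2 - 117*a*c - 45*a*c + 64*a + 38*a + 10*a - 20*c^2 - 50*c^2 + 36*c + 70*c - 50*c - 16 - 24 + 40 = -18*a^3 - 44*a^2 + 112*a + c^2*(45*a - 70) + c*(81*a^2 - 162*a + 56)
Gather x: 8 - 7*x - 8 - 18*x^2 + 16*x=-18*x^2 + 9*x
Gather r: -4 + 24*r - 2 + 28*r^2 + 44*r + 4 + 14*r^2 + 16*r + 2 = 42*r^2 + 84*r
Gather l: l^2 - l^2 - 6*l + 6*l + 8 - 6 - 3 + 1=0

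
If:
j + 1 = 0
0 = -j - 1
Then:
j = -1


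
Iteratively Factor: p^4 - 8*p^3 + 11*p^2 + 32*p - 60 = (p - 3)*(p^3 - 5*p^2 - 4*p + 20) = (p - 3)*(p - 2)*(p^2 - 3*p - 10) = (p - 3)*(p - 2)*(p + 2)*(p - 5)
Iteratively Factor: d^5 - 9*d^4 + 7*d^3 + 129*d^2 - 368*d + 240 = (d - 4)*(d^4 - 5*d^3 - 13*d^2 + 77*d - 60) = (d - 4)*(d - 3)*(d^3 - 2*d^2 - 19*d + 20) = (d - 4)*(d - 3)*(d - 1)*(d^2 - d - 20) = (d - 5)*(d - 4)*(d - 3)*(d - 1)*(d + 4)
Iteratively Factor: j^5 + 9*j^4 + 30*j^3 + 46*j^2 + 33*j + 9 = (j + 1)*(j^4 + 8*j^3 + 22*j^2 + 24*j + 9) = (j + 1)*(j + 3)*(j^3 + 5*j^2 + 7*j + 3) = (j + 1)*(j + 3)^2*(j^2 + 2*j + 1) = (j + 1)^2*(j + 3)^2*(j + 1)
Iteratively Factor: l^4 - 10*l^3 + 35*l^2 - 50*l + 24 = (l - 1)*(l^3 - 9*l^2 + 26*l - 24) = (l - 2)*(l - 1)*(l^2 - 7*l + 12) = (l - 3)*(l - 2)*(l - 1)*(l - 4)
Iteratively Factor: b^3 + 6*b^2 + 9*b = (b + 3)*(b^2 + 3*b) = b*(b + 3)*(b + 3)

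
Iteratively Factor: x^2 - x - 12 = (x - 4)*(x + 3)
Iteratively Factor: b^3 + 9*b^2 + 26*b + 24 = (b + 2)*(b^2 + 7*b + 12) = (b + 2)*(b + 3)*(b + 4)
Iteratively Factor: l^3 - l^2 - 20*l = (l + 4)*(l^2 - 5*l) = (l - 5)*(l + 4)*(l)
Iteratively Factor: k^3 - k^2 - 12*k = (k)*(k^2 - k - 12) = k*(k - 4)*(k + 3)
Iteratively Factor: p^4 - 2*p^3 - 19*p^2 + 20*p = (p + 4)*(p^3 - 6*p^2 + 5*p) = (p - 1)*(p + 4)*(p^2 - 5*p) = (p - 5)*(p - 1)*(p + 4)*(p)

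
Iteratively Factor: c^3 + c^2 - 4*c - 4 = (c + 1)*(c^2 - 4) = (c + 1)*(c + 2)*(c - 2)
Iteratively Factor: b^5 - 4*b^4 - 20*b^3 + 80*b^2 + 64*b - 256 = (b + 2)*(b^4 - 6*b^3 - 8*b^2 + 96*b - 128) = (b - 4)*(b + 2)*(b^3 - 2*b^2 - 16*b + 32) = (b - 4)*(b + 2)*(b + 4)*(b^2 - 6*b + 8) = (b - 4)*(b - 2)*(b + 2)*(b + 4)*(b - 4)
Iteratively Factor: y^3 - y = (y)*(y^2 - 1) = y*(y + 1)*(y - 1)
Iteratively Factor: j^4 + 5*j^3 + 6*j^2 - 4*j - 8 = (j - 1)*(j^3 + 6*j^2 + 12*j + 8) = (j - 1)*(j + 2)*(j^2 + 4*j + 4) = (j - 1)*(j + 2)^2*(j + 2)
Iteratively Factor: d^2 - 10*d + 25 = (d - 5)*(d - 5)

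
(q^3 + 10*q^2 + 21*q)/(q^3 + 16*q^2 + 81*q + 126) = q/(q + 6)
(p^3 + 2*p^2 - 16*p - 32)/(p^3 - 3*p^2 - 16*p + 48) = (p + 2)/(p - 3)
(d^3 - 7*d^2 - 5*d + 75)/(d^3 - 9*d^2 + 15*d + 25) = (d + 3)/(d + 1)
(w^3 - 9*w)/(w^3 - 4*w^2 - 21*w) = (w - 3)/(w - 7)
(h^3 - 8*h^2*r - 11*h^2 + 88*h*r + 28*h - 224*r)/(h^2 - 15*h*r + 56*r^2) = (-h^2 + 11*h - 28)/(-h + 7*r)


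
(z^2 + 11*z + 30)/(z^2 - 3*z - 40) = (z + 6)/(z - 8)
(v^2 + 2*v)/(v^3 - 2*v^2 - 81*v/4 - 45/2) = 4*v*(v + 2)/(4*v^3 - 8*v^2 - 81*v - 90)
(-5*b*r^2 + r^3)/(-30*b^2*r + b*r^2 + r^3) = r/(6*b + r)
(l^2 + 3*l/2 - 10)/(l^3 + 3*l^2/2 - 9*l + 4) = (2*l - 5)/(2*l^2 - 5*l + 2)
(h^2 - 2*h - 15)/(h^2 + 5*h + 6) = (h - 5)/(h + 2)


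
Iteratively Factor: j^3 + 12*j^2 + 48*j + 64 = (j + 4)*(j^2 + 8*j + 16) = (j + 4)^2*(j + 4)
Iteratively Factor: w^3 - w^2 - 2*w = (w)*(w^2 - w - 2) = w*(w + 1)*(w - 2)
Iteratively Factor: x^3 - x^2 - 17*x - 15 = (x - 5)*(x^2 + 4*x + 3) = (x - 5)*(x + 1)*(x + 3)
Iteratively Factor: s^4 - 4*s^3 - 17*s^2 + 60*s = (s)*(s^3 - 4*s^2 - 17*s + 60) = s*(s - 5)*(s^2 + s - 12) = s*(s - 5)*(s - 3)*(s + 4)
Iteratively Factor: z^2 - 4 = (z + 2)*(z - 2)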